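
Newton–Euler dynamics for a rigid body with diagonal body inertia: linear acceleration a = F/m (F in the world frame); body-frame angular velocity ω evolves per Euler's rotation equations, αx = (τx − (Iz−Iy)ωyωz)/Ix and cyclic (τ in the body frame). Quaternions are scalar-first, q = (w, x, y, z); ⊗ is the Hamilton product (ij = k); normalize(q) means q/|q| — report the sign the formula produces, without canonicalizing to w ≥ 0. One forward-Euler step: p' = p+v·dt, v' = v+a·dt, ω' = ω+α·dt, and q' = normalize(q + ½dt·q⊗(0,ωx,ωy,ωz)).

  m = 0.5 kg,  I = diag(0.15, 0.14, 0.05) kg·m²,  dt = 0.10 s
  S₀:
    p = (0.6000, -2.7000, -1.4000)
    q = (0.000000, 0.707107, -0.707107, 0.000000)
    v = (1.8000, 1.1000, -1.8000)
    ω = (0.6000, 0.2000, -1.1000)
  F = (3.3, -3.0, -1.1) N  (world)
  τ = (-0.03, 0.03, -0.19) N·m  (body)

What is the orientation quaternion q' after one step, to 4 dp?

q⊗(0,ω) = (-0.2828428, 0.7778177, 0.7778177, 0.5656856)
q' = normalize(q + ½dt·q⊗(0,ω)) = (-0.0141, 0.7445, -0.6669, 0.0282)

q' = (-0.0141, 0.7445, -0.6669, 0.0282)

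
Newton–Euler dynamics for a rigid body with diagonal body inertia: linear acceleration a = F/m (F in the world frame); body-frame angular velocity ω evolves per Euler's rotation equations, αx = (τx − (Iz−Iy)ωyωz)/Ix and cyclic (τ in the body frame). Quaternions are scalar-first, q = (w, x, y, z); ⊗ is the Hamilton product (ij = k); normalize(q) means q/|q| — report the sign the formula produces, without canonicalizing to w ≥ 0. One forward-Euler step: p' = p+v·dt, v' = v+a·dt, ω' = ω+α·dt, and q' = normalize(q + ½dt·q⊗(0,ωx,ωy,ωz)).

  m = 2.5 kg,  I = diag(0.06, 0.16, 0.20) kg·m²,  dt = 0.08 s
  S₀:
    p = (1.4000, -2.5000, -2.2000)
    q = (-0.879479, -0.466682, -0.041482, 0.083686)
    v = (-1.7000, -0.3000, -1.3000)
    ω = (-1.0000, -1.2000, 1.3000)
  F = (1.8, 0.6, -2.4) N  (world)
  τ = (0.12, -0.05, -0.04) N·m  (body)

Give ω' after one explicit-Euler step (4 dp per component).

precession coupling ω×(Iω) = (-0.0624, 0.1820, 0.1200)
angular accel α = (3.0400, -1.4500, -0.8000)
ω + α·dt = (-0.7568, -1.3160, 1.2360)

ω' = (-0.7568, -1.3160, 1.2360)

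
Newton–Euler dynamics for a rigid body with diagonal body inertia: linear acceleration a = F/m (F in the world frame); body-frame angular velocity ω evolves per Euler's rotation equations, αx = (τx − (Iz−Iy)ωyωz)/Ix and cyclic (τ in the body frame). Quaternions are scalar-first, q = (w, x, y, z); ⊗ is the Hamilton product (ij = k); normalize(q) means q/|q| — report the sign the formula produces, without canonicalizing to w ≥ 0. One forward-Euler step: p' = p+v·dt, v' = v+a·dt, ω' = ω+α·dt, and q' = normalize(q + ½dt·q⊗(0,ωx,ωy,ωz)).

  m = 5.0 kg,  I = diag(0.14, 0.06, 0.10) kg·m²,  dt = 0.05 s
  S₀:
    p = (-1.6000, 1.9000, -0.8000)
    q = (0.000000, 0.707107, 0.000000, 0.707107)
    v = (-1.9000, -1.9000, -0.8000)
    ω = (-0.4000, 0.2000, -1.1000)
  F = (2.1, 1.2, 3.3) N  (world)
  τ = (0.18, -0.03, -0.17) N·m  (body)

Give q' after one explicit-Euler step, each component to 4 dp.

Hamilton product q⊗(0,ω) = (1.0606605, -0.1414214, 0.4949749, 0.1414214)
q + ½dt·q⊗(0,ω), renormalized = (0.0265, 0.7033, 0.0124, 0.7103)

q' = (0.0265, 0.7033, 0.0124, 0.7103)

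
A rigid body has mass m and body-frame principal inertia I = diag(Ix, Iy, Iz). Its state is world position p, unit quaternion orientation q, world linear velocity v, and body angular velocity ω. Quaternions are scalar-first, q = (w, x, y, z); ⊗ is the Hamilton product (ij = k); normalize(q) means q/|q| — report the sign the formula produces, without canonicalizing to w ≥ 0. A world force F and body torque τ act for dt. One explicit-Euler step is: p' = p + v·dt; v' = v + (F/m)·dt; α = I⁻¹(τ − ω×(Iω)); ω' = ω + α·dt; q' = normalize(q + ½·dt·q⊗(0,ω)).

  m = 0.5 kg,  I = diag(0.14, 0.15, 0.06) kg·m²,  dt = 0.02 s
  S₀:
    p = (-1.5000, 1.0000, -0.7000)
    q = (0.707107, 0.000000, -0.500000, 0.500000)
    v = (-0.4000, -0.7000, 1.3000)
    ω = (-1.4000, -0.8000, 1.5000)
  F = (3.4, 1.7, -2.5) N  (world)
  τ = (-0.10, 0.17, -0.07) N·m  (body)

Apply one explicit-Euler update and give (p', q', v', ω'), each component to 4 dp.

a = F/m = (6.8000, 3.4000, -5.0000)
p + v·dt = (-1.5080, 0.9860, -0.6740)
v + (F/m)dt = (-0.2640, -0.6320, 1.2000)
precession coupling ω×(Iω) = (0.1080, -0.1680, 0.0112)
α = I⁻¹(τ − ω×Iω) = (-1.4857, 2.2533, -1.3533)
new body rate ω' = (-1.4297, -0.7549, 1.4729)
Hamilton product q⊗(0,ω) = (-1.1500000, -1.3399498, -1.2656856, 0.3606605)
q' = normalize(q + ½dt·q⊗(0,ω)) = (0.6954, -0.0134, -0.5125, 0.5035)

p' = (-1.5080, 0.9860, -0.6740)
q' = (0.6954, -0.0134, -0.5125, 0.5035)
v' = (-0.2640, -0.6320, 1.2000)
ω' = (-1.4297, -0.7549, 1.4729)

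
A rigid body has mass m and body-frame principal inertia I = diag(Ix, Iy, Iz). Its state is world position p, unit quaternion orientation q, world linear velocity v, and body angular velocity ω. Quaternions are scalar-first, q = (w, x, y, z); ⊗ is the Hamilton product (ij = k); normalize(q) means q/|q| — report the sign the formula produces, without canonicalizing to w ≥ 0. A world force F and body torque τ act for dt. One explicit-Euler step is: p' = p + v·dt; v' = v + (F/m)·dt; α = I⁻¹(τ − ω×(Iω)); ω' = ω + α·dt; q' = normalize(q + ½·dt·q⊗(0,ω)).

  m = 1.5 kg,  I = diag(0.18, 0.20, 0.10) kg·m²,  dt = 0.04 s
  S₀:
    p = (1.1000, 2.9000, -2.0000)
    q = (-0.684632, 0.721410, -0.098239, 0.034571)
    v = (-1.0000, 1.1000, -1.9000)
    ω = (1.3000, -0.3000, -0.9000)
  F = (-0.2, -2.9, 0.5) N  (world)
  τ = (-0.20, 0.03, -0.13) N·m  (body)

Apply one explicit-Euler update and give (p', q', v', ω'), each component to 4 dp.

p' = (1.0600, 2.9440, -2.0760)
q' = (-0.7030, 0.7052, -0.0802, 0.0451)
v' = (-1.0053, 1.0227, -1.8867)
ω' = (1.2616, -0.2753, -0.9489)

p + v·dt = (1.0600, 2.9440, -2.0760)
v' = v + a·dt = (-1.0053, 1.0227, -1.8867)
ω×(Iω) gyroscopic = (-0.0270, -0.0936, -0.0078)
α = I⁻¹(τ − ω×Iω) = (-0.9611, 0.6180, -1.2220)
ω' = ω + α·dt = (1.2616, -0.2753, -0.9489)
2q̇ = q⊗(0,ω) = (-0.9361908, -0.7912352, 0.8996009, 0.5274565)
updated quaternion q' = (-0.7030, 0.7052, -0.0802, 0.0451)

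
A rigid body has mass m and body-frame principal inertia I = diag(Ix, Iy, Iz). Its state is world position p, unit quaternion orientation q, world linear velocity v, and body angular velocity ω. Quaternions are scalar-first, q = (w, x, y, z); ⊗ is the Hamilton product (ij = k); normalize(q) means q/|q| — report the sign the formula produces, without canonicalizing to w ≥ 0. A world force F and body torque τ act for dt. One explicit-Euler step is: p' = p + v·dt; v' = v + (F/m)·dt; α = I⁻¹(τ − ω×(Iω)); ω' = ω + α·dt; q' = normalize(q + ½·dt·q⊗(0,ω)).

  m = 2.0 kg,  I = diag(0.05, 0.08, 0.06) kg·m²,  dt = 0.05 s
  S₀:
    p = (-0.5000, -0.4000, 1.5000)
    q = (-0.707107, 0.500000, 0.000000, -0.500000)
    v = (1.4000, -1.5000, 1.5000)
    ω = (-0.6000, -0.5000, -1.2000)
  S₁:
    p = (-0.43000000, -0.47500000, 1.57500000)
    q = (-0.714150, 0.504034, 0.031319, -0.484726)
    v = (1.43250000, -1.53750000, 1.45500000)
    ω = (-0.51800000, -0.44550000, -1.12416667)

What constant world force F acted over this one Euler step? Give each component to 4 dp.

F = (1.3000, -1.5000, -1.8000)

v₁ − v₀ = (0.03250000, -0.03750000, -0.04500000)
applied force F = (1.3000, -1.5000, -1.8000)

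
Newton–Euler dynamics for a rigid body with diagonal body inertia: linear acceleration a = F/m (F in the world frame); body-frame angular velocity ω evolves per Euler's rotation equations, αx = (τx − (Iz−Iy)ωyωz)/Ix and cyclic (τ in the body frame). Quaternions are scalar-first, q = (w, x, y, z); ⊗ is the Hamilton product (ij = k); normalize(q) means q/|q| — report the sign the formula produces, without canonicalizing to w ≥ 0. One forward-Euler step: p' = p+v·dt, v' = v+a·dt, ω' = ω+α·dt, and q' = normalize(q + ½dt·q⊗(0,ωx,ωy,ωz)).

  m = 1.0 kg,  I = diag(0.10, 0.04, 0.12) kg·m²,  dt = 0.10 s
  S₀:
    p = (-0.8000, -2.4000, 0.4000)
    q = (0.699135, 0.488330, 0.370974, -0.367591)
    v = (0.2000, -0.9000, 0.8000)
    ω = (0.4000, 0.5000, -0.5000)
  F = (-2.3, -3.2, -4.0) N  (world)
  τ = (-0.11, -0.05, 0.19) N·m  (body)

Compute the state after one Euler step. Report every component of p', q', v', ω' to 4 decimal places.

precession coupling ω×(Iω) = (-0.0200, 0.0040, -0.0120)
(τ − ω×Iω)/I = (-0.9000, -1.3500, 1.6833)
new body rate ω' = (0.3100, 0.3650, -0.3317)
Hamilton product q⊗(0,ω) = (-0.5646145, 0.2779625, 0.4466961, -0.2537921)
updated quaternion q' = (0.6704, 0.5018, 0.3930, -0.3800)
a = F/m = (-2.3000, -3.2000, -4.0000)
new position p' = (-0.7800, -2.4900, 0.4800)
v' = v + a·dt = (-0.0300, -1.2200, 0.4000)

p' = (-0.7800, -2.4900, 0.4800)
q' = (0.6704, 0.5018, 0.3930, -0.3800)
v' = (-0.0300, -1.2200, 0.4000)
ω' = (0.3100, 0.3650, -0.3317)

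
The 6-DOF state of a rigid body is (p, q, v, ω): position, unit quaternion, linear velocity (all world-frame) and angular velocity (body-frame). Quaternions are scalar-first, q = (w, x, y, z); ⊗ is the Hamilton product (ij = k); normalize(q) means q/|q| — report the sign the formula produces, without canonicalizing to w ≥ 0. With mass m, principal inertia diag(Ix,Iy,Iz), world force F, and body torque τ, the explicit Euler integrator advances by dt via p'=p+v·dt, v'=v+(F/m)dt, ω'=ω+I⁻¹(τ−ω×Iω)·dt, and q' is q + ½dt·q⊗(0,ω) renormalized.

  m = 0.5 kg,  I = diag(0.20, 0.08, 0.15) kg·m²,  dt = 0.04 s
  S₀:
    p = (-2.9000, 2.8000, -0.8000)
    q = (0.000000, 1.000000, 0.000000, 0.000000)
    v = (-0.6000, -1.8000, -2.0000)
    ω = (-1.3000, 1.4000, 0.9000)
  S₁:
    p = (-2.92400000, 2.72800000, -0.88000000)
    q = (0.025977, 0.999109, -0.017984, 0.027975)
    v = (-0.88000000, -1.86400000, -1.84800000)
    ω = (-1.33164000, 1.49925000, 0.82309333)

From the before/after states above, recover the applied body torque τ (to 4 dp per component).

ω₁ − ω₀ = (-0.03164000, 0.09925000, -0.07690667)
precession coupling = (0.0882, -0.0585, 0.2184)
τ = I·(Δω/dt) + ω₀×(Iω₀) = (-0.0700, 0.1400, -0.0700)

τ = (-0.0700, 0.1400, -0.0700)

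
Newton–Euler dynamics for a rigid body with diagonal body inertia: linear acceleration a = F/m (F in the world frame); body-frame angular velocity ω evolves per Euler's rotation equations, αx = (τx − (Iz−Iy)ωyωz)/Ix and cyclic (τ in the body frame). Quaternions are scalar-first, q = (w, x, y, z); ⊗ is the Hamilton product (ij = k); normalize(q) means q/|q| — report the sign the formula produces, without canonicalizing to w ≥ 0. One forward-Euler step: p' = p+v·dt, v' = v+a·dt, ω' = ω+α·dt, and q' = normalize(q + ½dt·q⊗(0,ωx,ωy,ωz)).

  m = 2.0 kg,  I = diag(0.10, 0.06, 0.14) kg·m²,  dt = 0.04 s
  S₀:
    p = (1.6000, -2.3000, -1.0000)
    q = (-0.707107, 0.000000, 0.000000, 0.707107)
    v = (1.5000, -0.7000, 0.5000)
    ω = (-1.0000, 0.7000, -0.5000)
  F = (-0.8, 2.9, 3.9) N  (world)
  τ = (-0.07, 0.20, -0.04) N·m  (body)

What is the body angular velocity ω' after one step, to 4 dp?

ω' = (-1.0168, 0.8467, -0.5194)

(τ − ω×Iω)/I = (-0.4200, 3.6667, -0.4857)
ω + α·dt = (-1.0168, 0.8467, -0.5194)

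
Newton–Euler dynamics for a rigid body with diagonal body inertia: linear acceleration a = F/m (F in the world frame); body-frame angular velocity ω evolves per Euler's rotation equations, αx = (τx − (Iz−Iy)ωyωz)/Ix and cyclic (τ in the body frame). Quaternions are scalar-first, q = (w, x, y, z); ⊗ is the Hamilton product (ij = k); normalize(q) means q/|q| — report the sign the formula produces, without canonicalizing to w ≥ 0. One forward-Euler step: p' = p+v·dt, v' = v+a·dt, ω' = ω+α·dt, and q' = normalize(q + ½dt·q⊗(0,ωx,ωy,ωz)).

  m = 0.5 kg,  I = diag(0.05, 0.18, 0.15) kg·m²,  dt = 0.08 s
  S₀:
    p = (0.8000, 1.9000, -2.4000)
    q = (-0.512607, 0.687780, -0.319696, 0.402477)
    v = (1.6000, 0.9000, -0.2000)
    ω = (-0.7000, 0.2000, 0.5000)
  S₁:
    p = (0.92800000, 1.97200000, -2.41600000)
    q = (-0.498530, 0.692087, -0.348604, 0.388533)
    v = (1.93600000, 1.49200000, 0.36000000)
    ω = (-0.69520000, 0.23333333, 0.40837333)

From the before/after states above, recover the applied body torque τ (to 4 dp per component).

rate change Δω = (0.00480000, 0.03333333, -0.09162667)
applied torque τ = (0.0000, 0.1100, -0.1900)

τ = (0.0000, 0.1100, -0.1900)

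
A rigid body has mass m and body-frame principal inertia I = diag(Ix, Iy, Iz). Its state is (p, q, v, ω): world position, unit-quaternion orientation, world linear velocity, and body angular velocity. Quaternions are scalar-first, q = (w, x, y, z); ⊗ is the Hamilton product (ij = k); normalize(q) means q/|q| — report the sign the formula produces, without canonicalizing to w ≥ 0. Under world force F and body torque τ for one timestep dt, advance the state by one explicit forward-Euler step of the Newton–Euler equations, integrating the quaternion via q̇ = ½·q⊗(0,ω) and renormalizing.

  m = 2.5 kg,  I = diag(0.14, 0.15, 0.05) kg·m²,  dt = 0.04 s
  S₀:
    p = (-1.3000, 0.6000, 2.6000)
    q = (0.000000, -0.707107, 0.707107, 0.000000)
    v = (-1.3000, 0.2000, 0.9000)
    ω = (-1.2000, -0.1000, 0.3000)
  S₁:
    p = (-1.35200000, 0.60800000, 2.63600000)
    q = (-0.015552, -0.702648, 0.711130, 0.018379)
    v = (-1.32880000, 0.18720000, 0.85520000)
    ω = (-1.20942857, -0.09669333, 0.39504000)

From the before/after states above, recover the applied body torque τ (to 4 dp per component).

ω₁ − ω₀ = (-0.00942857, 0.00330667, 0.09504000)
τ = I·(Δω/dt) + ω₀×(Iω₀) = (-0.0300, -0.0200, 0.1200)

τ = (-0.0300, -0.0200, 0.1200)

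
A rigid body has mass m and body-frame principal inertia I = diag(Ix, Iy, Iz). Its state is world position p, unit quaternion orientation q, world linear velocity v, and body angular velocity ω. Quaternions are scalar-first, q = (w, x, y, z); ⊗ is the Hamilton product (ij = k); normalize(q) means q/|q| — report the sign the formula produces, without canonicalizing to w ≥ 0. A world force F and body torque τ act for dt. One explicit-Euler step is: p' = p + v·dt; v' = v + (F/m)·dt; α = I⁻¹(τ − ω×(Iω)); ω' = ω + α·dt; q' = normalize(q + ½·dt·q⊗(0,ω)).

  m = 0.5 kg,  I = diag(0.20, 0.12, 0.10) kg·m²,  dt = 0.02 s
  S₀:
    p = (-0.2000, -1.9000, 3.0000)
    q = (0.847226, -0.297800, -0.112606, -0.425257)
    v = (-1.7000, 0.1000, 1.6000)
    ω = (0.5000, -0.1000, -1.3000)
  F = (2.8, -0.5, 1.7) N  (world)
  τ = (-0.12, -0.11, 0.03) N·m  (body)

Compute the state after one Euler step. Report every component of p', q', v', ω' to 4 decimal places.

p' = (-0.2340, -1.8980, 3.0320)
q' = (0.8430, -0.2925, -0.1194, -0.4354)
v' = (-1.5880, 0.0800, 1.6680)
ω' = (0.4883, -0.1075, -1.2948)

gyro term ω×Iω = (-0.0026, -0.0650, 0.0040)
angular accel α = (-0.5870, -0.3750, 0.2600)
ω' = ω + α·dt = (0.4883, -0.1075, -1.2948)
Hamilton product q⊗(0,ω) = (-0.4151947, 0.5274751, -0.6844911, -1.0153108)
updated quaternion q' = (0.8430, -0.2925, -0.1194, -0.4354)
new position p' = (-0.2340, -1.8980, 3.0320)
new velocity v' = (-1.5880, 0.0800, 1.6680)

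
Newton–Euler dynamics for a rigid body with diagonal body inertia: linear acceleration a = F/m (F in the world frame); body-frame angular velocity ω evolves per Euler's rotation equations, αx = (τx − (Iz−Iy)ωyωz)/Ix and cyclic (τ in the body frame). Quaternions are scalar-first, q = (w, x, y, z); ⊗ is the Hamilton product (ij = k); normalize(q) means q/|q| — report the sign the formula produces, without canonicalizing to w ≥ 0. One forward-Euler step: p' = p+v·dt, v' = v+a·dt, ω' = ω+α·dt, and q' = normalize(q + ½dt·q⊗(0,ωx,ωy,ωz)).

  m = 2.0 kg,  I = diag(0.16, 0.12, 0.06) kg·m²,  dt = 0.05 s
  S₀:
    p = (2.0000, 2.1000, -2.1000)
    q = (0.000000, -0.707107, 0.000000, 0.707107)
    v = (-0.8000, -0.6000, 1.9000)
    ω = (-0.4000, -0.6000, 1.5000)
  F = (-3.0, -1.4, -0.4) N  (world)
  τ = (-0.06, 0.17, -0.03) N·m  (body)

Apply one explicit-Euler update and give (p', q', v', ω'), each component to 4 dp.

p' = (1.9600, 2.0700, -2.0050)
q' = (-0.0336, -0.6959, 0.0194, 0.7171)
v' = (-0.8750, -0.6350, 1.8900)
ω' = (-0.4356, -0.5042, 1.4830)

precession coupling ω×(Iω) = (0.0540, -0.0600, -0.0096)
(τ − ω×Iω)/I = (-0.7125, 1.9167, -0.3400)
ω + α·dt = (-0.4356, -0.5042, 1.4830)
Hamilton product q⊗(0,ω) = (-1.3435033, 0.4242642, 0.7778177, 0.4242642)
q' = normalize(q + ½dt·q⊗(0,ω)) = (-0.0336, -0.6959, 0.0194, 0.7171)
a = F/m = (-1.5000, -0.7000, -0.2000)
p + v·dt = (1.9600, 2.0700, -2.0050)
v + (F/m)dt = (-0.8750, -0.6350, 1.8900)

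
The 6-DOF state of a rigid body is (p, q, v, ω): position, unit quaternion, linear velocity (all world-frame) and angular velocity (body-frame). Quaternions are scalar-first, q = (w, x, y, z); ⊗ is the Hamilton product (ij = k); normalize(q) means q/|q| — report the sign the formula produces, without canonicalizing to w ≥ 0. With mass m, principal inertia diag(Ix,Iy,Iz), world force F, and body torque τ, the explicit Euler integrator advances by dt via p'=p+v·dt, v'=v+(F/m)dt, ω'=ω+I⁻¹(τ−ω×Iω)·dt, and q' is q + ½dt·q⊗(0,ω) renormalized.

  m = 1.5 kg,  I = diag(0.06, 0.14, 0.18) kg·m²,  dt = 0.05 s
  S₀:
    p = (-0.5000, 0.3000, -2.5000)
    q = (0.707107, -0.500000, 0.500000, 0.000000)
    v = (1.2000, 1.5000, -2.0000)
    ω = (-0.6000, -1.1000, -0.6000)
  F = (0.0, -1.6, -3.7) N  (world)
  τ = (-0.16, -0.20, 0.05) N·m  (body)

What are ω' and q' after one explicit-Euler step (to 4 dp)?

ω' = (-0.7553, -1.1560, -0.6008)
q' = (0.7129, -0.5178, 0.4728, 0.0106)

(τ − ω×Iω)/I = (-3.1067, -1.1200, -0.0156)
ω + α·dt = (-0.7553, -1.1560, -0.6008)
Hamilton product q⊗(0,ω) = (0.2500000, -0.7242642, -1.0778177, 0.4257358)
updated quaternion q' = (0.7129, -0.5178, 0.4728, 0.0106)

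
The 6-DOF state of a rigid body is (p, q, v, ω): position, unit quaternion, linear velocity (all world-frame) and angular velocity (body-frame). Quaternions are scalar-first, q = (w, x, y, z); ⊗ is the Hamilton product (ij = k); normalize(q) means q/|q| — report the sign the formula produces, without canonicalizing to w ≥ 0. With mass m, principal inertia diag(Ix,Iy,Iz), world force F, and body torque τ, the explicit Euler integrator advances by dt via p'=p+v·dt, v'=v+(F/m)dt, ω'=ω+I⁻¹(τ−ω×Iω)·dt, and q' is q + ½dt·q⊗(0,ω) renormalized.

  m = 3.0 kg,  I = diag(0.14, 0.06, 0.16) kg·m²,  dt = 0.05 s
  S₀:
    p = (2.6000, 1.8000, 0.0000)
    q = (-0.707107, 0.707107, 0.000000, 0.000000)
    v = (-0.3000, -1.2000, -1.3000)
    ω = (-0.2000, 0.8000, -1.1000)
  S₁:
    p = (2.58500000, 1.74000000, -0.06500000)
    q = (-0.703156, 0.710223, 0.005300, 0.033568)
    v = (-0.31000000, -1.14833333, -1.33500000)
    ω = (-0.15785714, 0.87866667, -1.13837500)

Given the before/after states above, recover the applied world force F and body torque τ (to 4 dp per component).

F = (-0.6000, 3.1000, -2.1000)
τ = (0.0300, 0.0900, -0.1100)

Δv = v₁−v₀ = (-0.01000000, 0.05166667, -0.03500000)
m·(v₁−v₀)/dt = (-0.6000, 3.1000, -2.1000)
ω₁ − ω₀ = (0.04214286, 0.07866667, -0.03837500)
τ = I·(Δω/dt) + ω₀×(Iω₀) = (0.0300, 0.0900, -0.1100)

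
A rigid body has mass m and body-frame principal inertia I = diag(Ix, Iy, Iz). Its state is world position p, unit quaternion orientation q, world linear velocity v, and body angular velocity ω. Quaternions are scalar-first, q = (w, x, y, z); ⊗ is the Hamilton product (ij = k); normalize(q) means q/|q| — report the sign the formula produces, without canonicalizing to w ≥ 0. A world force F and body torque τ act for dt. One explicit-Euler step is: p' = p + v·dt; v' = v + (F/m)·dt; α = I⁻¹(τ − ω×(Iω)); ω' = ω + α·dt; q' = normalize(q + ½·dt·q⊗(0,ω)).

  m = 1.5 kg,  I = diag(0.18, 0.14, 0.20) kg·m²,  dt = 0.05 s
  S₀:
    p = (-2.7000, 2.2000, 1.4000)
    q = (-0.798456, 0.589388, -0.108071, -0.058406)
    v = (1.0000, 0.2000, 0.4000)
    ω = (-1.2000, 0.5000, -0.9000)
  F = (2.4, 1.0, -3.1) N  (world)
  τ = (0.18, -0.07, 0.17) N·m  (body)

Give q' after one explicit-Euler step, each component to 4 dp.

q' = (-0.7801, 0.6160, -0.1030, -0.0363)

2q̇ = q⊗(0,ω) = (0.7087357, 1.0846141, 0.2013084, 0.8836192)
updated quaternion q' = (-0.7801, 0.6160, -0.1030, -0.0363)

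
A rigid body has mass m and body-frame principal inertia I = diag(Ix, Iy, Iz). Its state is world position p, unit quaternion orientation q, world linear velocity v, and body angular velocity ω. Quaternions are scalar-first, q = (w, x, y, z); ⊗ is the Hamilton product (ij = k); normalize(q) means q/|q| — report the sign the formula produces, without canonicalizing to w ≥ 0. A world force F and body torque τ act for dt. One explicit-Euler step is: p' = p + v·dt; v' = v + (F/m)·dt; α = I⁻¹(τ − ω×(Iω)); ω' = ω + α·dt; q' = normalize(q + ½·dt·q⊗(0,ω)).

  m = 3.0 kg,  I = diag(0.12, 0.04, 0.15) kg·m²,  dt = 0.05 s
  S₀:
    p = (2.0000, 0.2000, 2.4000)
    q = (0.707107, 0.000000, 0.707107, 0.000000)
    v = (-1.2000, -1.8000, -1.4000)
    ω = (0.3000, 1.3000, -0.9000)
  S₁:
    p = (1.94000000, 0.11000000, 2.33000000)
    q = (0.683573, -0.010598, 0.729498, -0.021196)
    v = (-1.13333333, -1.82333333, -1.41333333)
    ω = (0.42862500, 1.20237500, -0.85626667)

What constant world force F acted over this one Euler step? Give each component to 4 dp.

v₁ − v₀ = (0.06666667, -0.02333333, -0.01333333)
m·(v₁−v₀)/dt = (4.0000, -1.4000, -0.8000)

F = (4.0000, -1.4000, -0.8000)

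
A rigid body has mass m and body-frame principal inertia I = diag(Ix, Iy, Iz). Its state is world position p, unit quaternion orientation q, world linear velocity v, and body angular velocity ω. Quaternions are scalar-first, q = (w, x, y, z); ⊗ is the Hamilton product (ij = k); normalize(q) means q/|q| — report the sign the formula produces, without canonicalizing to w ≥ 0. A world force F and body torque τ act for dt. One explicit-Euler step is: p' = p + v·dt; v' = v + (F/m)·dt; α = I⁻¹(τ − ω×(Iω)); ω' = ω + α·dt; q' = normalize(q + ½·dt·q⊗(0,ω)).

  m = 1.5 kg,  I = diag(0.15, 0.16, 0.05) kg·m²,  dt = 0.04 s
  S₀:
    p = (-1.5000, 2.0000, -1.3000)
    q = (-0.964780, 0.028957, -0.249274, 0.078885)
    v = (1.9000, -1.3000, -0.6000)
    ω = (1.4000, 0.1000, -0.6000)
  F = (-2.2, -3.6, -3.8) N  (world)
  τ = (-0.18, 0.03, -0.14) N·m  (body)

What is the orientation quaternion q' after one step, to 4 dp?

Hamilton product q⊗(0,ω) = (0.0317186, -1.2090161, 0.0313352, 0.9307473)
q + ½dt·q⊗(0,ω), renormalized = (-0.9637, 0.0048, -0.2485, 0.0975)

q' = (-0.9637, 0.0048, -0.2485, 0.0975)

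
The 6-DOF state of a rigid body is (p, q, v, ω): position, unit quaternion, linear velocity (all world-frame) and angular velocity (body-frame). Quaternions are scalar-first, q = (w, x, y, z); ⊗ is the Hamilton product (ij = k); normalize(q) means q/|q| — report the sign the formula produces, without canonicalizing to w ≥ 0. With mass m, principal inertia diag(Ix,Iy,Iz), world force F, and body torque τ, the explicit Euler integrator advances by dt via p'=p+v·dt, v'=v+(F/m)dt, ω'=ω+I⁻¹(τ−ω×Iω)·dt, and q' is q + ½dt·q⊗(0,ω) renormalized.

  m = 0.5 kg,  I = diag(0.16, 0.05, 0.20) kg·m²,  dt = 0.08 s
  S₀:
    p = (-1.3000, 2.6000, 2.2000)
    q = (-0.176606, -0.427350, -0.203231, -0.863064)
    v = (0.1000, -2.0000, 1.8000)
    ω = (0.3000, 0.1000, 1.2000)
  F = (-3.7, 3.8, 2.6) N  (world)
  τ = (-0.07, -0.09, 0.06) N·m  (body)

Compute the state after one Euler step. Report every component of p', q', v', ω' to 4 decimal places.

new position p' = (-1.2920, 2.4400, 2.3440)
new velocity v' = (-0.4920, -1.3920, 2.2160)
precession coupling ω×(Iω) = (0.0180, -0.0144, -0.0033)
(τ − ω×Iω)/I = (-0.5500, -1.5120, 0.3165)
ω' = ω + α·dt = (0.2560, -0.0210, 1.2253)
2q̇ = q⊗(0,ω) = (1.1842049, -0.2105526, 0.2362402, -0.1936929)
q' = normalize(q + ½dt·q⊗(0,ω)) = (-0.1291, -0.4352, -0.1935, -0.8697)

p' = (-1.2920, 2.4400, 2.3440)
q' = (-0.1291, -0.4352, -0.1935, -0.8697)
v' = (-0.4920, -1.3920, 2.2160)
ω' = (0.2560, -0.0210, 1.2253)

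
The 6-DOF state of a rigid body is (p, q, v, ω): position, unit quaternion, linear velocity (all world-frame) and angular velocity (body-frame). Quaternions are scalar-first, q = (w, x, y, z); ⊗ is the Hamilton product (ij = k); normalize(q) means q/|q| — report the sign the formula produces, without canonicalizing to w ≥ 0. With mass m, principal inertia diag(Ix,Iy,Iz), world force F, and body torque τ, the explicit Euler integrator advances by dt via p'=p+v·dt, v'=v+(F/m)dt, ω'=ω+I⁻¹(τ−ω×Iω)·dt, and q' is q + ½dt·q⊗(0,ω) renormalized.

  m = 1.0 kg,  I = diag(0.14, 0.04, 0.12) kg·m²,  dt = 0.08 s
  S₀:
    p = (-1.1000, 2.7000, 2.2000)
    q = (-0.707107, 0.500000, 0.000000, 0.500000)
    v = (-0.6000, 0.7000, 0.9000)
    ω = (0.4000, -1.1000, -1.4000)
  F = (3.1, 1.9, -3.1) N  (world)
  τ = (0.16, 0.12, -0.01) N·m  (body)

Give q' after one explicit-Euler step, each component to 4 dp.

q' = (-0.6853, 0.5093, 0.0669, 0.5162)

q⊗(0,ω) = (0.5000000, 0.2671572, 1.6778177, 0.4399498)
q + ½dt·q⊗(0,ω), renormalized = (-0.6853, 0.5093, 0.0669, 0.5162)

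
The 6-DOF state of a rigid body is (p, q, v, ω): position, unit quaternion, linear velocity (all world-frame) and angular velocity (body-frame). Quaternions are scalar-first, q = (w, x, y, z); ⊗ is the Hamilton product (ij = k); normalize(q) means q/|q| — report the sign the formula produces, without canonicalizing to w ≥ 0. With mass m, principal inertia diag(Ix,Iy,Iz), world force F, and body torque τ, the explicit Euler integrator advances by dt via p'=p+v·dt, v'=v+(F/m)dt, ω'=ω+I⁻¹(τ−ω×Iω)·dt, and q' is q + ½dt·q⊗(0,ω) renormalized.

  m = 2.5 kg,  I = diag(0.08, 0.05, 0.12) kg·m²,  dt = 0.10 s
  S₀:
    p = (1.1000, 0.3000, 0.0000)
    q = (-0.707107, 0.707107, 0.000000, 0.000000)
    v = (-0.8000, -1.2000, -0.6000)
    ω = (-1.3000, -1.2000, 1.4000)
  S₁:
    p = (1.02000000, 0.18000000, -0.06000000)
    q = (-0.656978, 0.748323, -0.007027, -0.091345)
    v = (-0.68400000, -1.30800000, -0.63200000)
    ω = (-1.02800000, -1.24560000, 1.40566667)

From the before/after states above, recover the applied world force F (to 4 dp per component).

v₁ − v₀ = (0.11600000, -0.10800000, -0.03200000)
applied force F = (2.9000, -2.7000, -0.8000)

F = (2.9000, -2.7000, -0.8000)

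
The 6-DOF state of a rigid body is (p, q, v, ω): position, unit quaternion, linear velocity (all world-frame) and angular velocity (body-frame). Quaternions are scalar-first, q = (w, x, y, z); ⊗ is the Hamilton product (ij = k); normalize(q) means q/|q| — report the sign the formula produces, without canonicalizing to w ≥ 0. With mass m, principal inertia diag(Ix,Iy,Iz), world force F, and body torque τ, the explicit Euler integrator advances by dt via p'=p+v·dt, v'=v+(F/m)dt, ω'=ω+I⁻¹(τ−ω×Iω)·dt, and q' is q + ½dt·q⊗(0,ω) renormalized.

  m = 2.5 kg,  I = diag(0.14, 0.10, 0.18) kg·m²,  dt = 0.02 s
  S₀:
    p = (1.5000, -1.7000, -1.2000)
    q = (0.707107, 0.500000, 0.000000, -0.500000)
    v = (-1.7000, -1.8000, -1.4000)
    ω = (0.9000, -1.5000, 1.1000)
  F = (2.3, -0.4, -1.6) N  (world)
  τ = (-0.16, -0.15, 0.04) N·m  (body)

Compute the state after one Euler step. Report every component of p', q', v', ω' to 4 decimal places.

p' = (1.4660, -1.7360, -1.2280)
q' = (0.7080, 0.4988, -0.0206, -0.4996)
v' = (-1.6816, -1.8032, -1.4128)
ω' = (0.8960, -1.5221, 1.0984)

precession coupling ω×(Iω) = (-0.1320, -0.0396, 0.0540)
α = I⁻¹(τ − ω×Iω) = (-0.2000, -1.1040, -0.0778)
ω + α·dt = (0.8960, -1.5221, 1.0984)
2q̇ = q⊗(0,ω) = (0.1000000, -0.1136037, -2.0606605, 0.0278177)
q' = normalize(q + ½dt·q⊗(0,ω)) = (0.7080, 0.4988, -0.0206, -0.4996)
new position p' = (1.4660, -1.7360, -1.2280)
v + (F/m)dt = (-1.6816, -1.8032, -1.4128)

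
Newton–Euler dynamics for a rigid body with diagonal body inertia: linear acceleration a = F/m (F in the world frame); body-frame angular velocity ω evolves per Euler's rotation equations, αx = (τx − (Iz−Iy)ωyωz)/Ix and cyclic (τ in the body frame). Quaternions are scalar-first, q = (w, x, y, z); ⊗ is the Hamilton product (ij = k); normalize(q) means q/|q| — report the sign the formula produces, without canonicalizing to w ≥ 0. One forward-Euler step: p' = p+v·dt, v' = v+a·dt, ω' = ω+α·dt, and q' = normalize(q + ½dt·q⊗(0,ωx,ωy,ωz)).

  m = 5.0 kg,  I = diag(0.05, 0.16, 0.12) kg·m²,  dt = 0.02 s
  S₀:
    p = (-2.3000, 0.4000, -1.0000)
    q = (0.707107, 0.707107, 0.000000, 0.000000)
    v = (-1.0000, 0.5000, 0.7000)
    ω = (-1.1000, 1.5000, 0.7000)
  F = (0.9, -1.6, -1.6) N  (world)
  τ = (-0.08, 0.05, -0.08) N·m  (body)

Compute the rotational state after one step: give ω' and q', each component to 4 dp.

ω' = (-1.1152, 1.4995, 0.7169)
q' = (0.7147, 0.6992, 0.0057, 0.0156)

α = I⁻¹(τ − ω×Iω) = (-0.7600, -0.0244, 0.8458)
ω + α·dt = (-1.1152, 1.4995, 0.7169)
Hamilton product q⊗(0,ω) = (0.7778177, -0.7778177, 0.5656856, 1.5556354)
q' = normalize(q + ½dt·q⊗(0,ω)) = (0.7147, 0.6992, 0.0057, 0.0156)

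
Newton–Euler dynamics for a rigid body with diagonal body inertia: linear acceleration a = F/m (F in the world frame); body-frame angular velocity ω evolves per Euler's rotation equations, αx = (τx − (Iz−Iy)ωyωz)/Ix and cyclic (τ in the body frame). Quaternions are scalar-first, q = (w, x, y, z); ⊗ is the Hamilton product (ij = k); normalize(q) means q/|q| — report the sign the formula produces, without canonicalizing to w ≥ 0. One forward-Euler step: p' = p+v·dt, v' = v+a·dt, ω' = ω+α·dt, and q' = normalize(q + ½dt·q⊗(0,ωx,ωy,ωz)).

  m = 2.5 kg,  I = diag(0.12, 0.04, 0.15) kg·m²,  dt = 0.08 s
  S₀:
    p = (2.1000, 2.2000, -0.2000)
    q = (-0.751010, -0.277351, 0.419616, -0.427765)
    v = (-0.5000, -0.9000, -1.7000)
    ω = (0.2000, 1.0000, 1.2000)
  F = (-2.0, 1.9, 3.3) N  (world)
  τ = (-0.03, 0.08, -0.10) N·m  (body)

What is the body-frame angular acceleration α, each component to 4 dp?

precession coupling ω×(Iω) = (0.1320, -0.0072, -0.0160)
angular accel α = (-1.3500, 2.1800, -0.5600)

α = (-1.3500, 2.1800, -0.5600)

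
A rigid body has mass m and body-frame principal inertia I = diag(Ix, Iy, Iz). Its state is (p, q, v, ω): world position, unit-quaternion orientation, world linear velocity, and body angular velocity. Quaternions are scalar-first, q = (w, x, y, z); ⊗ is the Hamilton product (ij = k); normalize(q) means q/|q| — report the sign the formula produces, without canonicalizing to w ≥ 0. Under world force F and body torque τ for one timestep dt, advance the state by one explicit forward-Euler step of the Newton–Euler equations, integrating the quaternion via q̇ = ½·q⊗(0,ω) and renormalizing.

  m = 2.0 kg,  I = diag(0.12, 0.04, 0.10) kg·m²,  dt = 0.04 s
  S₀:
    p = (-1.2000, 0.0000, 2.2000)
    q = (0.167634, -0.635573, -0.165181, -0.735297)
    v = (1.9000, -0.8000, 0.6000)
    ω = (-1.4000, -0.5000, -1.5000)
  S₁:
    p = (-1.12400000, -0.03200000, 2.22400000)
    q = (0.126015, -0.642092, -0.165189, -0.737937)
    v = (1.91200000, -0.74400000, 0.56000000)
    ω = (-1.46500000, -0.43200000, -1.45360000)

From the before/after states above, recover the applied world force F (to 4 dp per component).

F = (0.6000, 2.8000, -2.0000)

Δv = v₁−v₀ = (0.01200000, 0.05600000, -0.04000000)
F = m·Δv/dt = (0.6000, 2.8000, -2.0000)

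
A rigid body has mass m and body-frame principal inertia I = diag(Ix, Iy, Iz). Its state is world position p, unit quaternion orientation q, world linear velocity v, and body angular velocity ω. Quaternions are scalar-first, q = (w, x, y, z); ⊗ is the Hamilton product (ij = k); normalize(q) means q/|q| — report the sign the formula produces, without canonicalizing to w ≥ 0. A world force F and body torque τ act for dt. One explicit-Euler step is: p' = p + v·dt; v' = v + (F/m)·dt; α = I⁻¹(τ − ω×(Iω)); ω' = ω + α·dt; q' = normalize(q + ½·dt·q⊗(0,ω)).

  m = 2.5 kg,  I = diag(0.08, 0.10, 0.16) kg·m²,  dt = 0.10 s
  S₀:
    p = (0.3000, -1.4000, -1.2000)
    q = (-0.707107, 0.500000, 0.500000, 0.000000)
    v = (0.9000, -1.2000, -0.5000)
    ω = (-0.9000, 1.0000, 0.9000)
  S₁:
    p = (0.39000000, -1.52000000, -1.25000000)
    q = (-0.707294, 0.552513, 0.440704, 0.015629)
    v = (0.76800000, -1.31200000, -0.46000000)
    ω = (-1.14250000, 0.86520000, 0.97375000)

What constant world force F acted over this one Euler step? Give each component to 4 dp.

Δv = v₁−v₀ = (-0.13200000, -0.11200000, 0.04000000)
m·(v₁−v₀)/dt = (-3.3000, -2.8000, 1.0000)

F = (-3.3000, -2.8000, 1.0000)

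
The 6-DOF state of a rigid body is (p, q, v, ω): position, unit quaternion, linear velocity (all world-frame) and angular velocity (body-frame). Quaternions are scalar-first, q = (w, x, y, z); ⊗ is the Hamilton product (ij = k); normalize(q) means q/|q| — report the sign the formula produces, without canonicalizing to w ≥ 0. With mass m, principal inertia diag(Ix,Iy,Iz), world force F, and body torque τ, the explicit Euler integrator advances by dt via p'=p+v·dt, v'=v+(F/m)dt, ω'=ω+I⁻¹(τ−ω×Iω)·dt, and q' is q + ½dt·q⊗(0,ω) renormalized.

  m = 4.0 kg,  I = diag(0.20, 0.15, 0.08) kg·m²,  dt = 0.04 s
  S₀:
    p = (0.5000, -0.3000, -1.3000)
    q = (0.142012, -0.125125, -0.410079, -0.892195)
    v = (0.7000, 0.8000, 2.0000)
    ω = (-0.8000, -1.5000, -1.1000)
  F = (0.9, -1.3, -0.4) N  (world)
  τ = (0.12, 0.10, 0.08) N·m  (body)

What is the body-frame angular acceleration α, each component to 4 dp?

α = (1.1775, -0.0373, 1.7500)

ω×(Iω) gyroscopic = (-0.1155, 0.1056, -0.0600)
α = I⁻¹(τ − ω×Iω) = (1.1775, -0.0373, 1.7500)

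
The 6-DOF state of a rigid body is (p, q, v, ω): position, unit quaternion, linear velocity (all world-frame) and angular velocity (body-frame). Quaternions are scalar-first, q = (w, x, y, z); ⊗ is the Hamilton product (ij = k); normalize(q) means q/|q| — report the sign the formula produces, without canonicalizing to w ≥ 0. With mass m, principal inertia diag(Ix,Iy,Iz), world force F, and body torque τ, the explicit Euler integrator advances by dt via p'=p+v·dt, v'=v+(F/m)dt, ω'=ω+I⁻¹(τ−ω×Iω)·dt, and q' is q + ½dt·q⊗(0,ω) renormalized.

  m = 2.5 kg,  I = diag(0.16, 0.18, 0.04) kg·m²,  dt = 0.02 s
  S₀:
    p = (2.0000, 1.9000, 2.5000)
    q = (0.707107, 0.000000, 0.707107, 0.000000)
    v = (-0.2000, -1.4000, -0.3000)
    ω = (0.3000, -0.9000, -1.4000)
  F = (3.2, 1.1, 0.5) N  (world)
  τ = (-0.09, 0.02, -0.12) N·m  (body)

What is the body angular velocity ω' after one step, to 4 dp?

ω' = (0.3108, -0.8922, -1.4573)

ω×(Iω) gyroscopic = (-0.1764, -0.0504, -0.0054)
angular accel α = (0.5400, 0.3911, -2.8650)
ω + α·dt = (0.3108, -0.8922, -1.4573)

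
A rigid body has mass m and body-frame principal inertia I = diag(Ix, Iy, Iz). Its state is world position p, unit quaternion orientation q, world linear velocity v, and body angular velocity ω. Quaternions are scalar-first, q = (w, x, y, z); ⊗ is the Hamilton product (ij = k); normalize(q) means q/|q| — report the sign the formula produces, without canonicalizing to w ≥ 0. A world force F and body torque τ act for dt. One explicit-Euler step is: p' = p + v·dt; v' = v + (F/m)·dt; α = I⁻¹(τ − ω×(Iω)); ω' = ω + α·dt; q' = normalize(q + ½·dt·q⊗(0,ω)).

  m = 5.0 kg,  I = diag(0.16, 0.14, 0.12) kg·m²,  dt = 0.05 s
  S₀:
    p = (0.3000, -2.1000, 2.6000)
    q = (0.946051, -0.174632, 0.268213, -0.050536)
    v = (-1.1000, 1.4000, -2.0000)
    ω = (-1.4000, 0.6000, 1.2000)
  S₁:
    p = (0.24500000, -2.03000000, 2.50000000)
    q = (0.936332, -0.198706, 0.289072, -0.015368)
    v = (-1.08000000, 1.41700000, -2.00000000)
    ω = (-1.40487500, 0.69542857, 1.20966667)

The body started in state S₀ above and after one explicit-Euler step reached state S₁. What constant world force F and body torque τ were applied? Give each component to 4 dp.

F = (2.0000, 1.7000, 0.0000)
τ = (-0.0300, 0.2000, 0.0400)

Δv = v₁−v₀ = (0.02000000, 0.01700000, 0.00000000)
m·(v₁−v₀)/dt = (2.0000, 1.7000, 0.0000)
Δω = ω₁−ω₀ = (-0.00487500, 0.09542857, 0.00966667)
gyro term ω₀×Iω₀ = (-0.0144, -0.0672, 0.0168)
applied torque τ = (-0.0300, 0.2000, 0.0400)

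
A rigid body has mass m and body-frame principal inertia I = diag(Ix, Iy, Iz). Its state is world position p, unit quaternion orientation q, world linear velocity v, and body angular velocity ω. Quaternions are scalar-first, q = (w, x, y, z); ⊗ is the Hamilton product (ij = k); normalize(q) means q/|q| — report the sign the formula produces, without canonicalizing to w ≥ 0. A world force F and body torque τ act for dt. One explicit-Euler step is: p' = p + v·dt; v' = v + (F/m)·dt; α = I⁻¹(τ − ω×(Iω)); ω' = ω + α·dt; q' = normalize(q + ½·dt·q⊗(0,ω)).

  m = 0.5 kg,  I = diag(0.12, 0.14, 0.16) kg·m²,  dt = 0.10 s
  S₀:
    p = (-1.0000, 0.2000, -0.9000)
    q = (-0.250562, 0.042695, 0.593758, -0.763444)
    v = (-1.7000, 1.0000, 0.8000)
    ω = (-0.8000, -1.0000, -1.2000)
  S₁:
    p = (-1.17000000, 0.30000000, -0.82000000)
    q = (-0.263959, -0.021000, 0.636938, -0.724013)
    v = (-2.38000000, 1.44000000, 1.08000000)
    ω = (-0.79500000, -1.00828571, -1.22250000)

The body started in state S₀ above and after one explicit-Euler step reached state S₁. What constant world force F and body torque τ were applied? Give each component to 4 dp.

F = (-3.4000, 2.2000, 1.4000)
τ = (0.0300, -0.0500, -0.0200)

rate change Δω = (0.00500000, -0.00828571, -0.02250000)
gyro term ω₀×Iω₀ = (0.0240, -0.0384, 0.0160)
I·α + gyro = (0.0300, -0.0500, -0.0200)
Δv = v₁−v₀ = (-0.68000000, 0.44000000, 0.28000000)
m·(v₁−v₀)/dt = (-3.4000, 2.2000, 1.4000)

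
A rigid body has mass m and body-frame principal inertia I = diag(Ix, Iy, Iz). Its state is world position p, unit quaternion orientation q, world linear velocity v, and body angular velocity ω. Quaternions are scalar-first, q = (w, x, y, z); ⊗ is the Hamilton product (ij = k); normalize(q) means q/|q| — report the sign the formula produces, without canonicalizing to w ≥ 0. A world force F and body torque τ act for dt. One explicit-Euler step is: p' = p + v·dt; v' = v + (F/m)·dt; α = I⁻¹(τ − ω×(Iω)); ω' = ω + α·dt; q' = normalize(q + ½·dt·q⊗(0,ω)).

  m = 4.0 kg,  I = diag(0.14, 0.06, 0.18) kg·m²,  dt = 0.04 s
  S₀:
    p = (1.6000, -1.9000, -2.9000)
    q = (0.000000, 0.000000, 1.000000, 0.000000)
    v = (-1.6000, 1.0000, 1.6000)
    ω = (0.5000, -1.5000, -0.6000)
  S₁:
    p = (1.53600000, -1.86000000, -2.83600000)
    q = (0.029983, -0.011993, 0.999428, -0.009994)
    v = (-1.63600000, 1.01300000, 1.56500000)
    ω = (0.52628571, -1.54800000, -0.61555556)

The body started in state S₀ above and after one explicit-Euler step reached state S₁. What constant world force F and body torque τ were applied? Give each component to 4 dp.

F = (-3.6000, 1.3000, -3.5000)
τ = (0.2000, -0.0600, -0.0100)

Δv = v₁−v₀ = (-0.03600000, 0.01300000, -0.03500000)
m·(v₁−v₀)/dt = (-3.6000, 1.3000, -3.5000)
rate change Δω = (0.02628571, -0.04800000, -0.01555556)
gyro term ω₀×Iω₀ = (0.1080, 0.0120, 0.0600)
applied torque τ = (0.2000, -0.0600, -0.0100)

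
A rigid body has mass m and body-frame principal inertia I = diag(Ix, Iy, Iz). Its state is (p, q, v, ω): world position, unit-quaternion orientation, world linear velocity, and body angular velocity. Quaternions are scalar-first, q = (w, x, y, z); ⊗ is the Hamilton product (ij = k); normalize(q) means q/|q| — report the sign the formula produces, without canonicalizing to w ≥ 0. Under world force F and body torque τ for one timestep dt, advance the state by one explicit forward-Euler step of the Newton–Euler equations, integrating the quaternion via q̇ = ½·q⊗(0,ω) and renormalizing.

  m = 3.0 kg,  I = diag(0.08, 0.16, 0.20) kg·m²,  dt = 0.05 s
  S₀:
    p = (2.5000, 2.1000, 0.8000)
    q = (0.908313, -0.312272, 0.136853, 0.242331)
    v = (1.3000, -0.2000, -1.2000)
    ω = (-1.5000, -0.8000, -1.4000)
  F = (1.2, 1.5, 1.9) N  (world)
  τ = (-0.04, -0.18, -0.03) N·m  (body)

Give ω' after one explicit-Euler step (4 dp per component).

ω' = (-1.5530, -0.7775, -1.4315)

ω×(Iω) gyroscopic = (0.0448, -0.2520, 0.0960)
(τ − ω×Iω)/I = (-1.0600, 0.4500, -0.6300)
ω + α·dt = (-1.5530, -0.7775, -1.4315)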